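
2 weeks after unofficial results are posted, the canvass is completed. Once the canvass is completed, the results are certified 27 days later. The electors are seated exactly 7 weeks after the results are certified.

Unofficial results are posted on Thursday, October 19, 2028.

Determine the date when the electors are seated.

Wednesday, January 17, 2029

Unofficial results are posted: Oct 19, 2028.
The canvass is completed: Oct 19, 2028 + 2 weeks = Nov 2, 2028.
The results are certified: Nov 2, 2028 + 27 days = Nov 29, 2028.
The electors are seated: Nov 29, 2028 + 7 weeks = Jan 17, 2029.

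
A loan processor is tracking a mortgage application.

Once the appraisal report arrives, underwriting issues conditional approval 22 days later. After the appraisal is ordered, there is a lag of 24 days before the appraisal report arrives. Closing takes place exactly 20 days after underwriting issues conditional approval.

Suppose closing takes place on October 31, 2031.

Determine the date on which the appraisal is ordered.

August 26, 2031

Closing takes place: Oct 31, 2031.
Underwriting issues conditional approval: Oct 31, 2031 − 20 days = Oct 11, 2031.
The appraisal report arrives: Oct 11, 2031 − 22 days = Sep 19, 2031.
The appraisal is ordered: Sep 19, 2031 − 24 days = Aug 26, 2031.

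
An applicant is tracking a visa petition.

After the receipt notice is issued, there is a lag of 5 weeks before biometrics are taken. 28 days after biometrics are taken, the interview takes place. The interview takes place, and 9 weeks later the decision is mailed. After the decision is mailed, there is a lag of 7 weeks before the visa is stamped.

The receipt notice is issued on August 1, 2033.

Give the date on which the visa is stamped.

The receipt notice is issued: Aug 1, 2033.
Biometrics are taken: Aug 1, 2033 + 5 weeks = Sep 5, 2033.
The interview takes place: Sep 5, 2033 + 28 days = Oct 3, 2033.
The decision is mailed: Oct 3, 2033 + 9 weeks = Dec 5, 2033.
The visa is stamped: Dec 5, 2033 + 7 weeks = Jan 23, 2034.

January 23, 2034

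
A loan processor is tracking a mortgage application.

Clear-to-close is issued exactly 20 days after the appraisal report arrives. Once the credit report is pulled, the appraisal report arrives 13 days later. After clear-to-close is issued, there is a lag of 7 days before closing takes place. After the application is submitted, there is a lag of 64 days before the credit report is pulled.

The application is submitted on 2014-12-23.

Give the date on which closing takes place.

2015-04-06

The application is submitted: Dec 23, 2014.
The credit report is pulled: Dec 23, 2014 + 64 days = Feb 25, 2015.
The appraisal report arrives: Feb 25, 2015 + 13 days = Mar 10, 2015.
Clear-to-close is issued: Mar 10, 2015 + 20 days = Mar 30, 2015.
Closing takes place: Mar 30, 2015 + 7 days = Apr 6, 2015.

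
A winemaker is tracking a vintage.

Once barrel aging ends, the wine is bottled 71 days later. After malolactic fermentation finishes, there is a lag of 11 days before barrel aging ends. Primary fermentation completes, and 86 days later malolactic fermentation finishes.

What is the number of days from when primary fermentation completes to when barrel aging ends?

97 days

Causal path: primary fermentation completes → malolactic fermentation finishes → barrel aging ends.
Total delay along the path: 86 + 11 = 97 days.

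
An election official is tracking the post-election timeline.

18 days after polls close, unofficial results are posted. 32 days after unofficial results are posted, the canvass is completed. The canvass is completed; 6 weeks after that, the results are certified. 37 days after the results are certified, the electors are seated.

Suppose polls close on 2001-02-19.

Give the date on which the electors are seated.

Polls close: Feb 19, 2001.
Unofficial results are posted: Feb 19, 2001 + 18 days = Mar 9, 2001.
The canvass is completed: Mar 9, 2001 + 32 days = Apr 10, 2001.
The results are certified: Apr 10, 2001 + 6 weeks = May 22, 2001.
The electors are seated: May 22, 2001 + 37 days = Jun 28, 2001.

2001-06-28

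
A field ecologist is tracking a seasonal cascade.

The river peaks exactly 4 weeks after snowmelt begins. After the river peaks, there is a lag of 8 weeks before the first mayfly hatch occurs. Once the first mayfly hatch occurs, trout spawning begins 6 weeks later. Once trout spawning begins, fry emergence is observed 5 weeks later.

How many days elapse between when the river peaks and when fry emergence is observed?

133 days

Causal path: the river peaks → the first mayfly hatch occurs → trout spawning begins → fry emergence is observed.
Total delay along the path: 8 + 6 + 5 weeks = 19 weeks = 133 days.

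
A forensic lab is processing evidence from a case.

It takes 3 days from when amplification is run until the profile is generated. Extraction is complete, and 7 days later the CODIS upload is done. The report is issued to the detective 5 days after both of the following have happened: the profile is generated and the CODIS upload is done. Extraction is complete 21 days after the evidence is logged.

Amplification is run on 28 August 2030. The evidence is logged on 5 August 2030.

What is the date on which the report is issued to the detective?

7 September 2030

Amplification is run: Aug 28, 2030.
The profile is generated: Aug 28, 2030 + 3 days = Aug 31, 2030.
The evidence is logged: Aug 5, 2030.
Extraction is complete: Aug 5, 2030 + 21 days = Aug 26, 2030.
The CODIS upload is done: Aug 26, 2030 + 7 days = Sep 2, 2030.
Both prerequisites met — the profile is generated (Aug 31, 2030), the CODIS upload is done (Sep 2, 2030); the later is Sep 2, 2030.
The report is issued to the detective: Sep 2, 2030 + 5 days = Sep 7, 2030.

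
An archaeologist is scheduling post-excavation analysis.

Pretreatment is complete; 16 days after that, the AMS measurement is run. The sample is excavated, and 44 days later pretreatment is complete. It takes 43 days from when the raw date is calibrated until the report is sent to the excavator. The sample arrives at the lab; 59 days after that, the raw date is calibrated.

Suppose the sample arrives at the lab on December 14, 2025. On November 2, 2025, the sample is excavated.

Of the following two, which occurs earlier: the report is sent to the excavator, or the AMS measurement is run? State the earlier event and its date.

The sample arrives at the lab: Dec 14, 2025.
The raw date is calibrated: Dec 14, 2025 + 59 days = Feb 11, 2026.
The report is sent to the excavator: Feb 11, 2026 + 43 days = Mar 26, 2026.
The sample is excavated: Nov 2, 2025.
Pretreatment is complete: Nov 2, 2025 + 44 days = Dec 16, 2025.
The AMS measurement is run: Dec 16, 2025 + 16 days = Jan 1, 2026.
Comparing: the report is sent to the excavator on Mar 26, 2026 vs the AMS measurement is run on Jan 1, 2026. Earlier: the AMS measurement is run.

The AMS measurement is run — January 1, 2026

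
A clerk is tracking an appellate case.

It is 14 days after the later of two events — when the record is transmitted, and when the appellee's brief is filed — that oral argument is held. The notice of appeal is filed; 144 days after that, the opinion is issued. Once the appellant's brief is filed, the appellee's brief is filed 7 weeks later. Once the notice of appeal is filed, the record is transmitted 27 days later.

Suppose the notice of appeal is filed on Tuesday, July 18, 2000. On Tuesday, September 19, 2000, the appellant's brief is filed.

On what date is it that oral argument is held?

Tuesday, November 21, 2000

The notice of appeal is filed: Jul 18, 2000.
The record is transmitted: Jul 18, 2000 + 27 days = Aug 14, 2000.
The appellant's brief is filed: Sep 19, 2000.
The appellee's brief is filed: Sep 19, 2000 + 7 weeks = Nov 7, 2000.
Both prerequisites met — the record is transmitted (Aug 14, 2000), the appellee's brief is filed (Nov 7, 2000); the later is Nov 7, 2000.
Oral argument is held: Nov 7, 2000 + 14 days = Nov 21, 2000.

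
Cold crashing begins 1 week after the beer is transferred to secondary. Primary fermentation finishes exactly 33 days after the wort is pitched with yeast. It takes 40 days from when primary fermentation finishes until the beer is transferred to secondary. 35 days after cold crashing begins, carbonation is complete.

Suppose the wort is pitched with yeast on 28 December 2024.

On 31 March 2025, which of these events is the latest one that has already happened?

The wort is pitched with yeast: Dec 28, 2024.
Primary fermentation finishes: Dec 28, 2024 + 33 days = Jan 30, 2025.
The beer is transferred to secondary: Jan 30, 2025 + 40 days = Mar 11, 2025.
Cold crashing begins: Mar 11, 2025 + 1 week = Mar 18, 2025.
Carbonation is complete: Mar 18, 2025 + 35 days = Apr 22, 2025.
Mar 31, 2025 falls between when cold crashing begins (Mar 18, 2025) and when carbonation is complete (Apr 22, 2025).

Cold crashing begins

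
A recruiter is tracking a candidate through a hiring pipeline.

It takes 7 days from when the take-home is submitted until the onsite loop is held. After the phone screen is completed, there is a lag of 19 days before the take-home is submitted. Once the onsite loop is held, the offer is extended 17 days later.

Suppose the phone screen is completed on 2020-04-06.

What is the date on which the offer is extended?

2020-05-19

The phone screen is completed: Apr 6, 2020.
The take-home is submitted: Apr 6, 2020 + 19 days = Apr 25, 2020.
The onsite loop is held: Apr 25, 2020 + 7 days = May 2, 2020.
The offer is extended: May 2, 2020 + 17 days = May 19, 2020.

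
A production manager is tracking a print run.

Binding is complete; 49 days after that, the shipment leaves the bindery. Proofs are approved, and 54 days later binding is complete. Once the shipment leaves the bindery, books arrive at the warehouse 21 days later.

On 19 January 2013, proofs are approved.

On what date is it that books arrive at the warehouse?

Proofs are approved: Jan 19, 2013.
Binding is complete: Jan 19, 2013 + 54 days = Mar 14, 2013.
The shipment leaves the bindery: Mar 14, 2013 + 49 days = May 2, 2013.
Books arrive at the warehouse: May 2, 2013 + 21 days = May 23, 2013.

23 May 2013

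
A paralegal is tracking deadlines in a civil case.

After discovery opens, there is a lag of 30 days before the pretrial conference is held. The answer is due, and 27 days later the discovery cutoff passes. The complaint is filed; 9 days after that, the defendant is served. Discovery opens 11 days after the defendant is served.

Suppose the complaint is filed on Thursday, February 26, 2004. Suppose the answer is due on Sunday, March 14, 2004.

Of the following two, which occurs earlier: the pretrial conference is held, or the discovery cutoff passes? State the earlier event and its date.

The discovery cutoff passes — Saturday, April 10, 2004

The complaint is filed: Feb 26, 2004.
The defendant is served: Feb 26, 2004 + 9 days = Mar 6, 2004.
Discovery opens: Mar 6, 2004 + 11 days = Mar 17, 2004.
The pretrial conference is held: Mar 17, 2004 + 30 days = Apr 16, 2004.
The answer is due: Mar 14, 2004.
The discovery cutoff passes: Mar 14, 2004 + 27 days = Apr 10, 2004.
Comparing: the pretrial conference is held on Apr 16, 2004 vs the discovery cutoff passes on Apr 10, 2004. Earlier: the discovery cutoff passes.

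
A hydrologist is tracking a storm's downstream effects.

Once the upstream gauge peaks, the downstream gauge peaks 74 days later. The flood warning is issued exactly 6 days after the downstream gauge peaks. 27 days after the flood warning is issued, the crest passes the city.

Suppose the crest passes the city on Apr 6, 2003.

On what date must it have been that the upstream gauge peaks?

The crest passes the city: Apr 6, 2003.
The flood warning is issued: Apr 6, 2003 − 27 days = Mar 10, 2003.
The downstream gauge peaks: Mar 10, 2003 − 6 days = Mar 4, 2003.
The upstream gauge peaks: Mar 4, 2003 − 74 days = Dec 20, 2002.

Dec 20, 2002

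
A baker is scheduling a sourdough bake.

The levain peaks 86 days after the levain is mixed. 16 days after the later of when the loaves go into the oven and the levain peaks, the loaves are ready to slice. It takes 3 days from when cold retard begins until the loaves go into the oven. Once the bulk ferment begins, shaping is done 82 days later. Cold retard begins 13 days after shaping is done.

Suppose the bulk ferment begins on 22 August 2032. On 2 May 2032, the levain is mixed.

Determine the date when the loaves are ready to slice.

The bulk ferment begins: Aug 22, 2032.
Shaping is done: Aug 22, 2032 + 82 days = Nov 12, 2032.
Cold retard begins: Nov 12, 2032 + 13 days = Nov 25, 2032.
The loaves go into the oven: Nov 25, 2032 + 3 days = Nov 28, 2032.
The levain is mixed: May 2, 2032.
The levain peaks: May 2, 2032 + 86 days = Jul 27, 2032.
Both prerequisites met — the loaves go into the oven (Nov 28, 2032), the levain peaks (Jul 27, 2032); the later is Nov 28, 2032.
The loaves are ready to slice: Nov 28, 2032 + 16 days = Dec 14, 2032.

14 December 2032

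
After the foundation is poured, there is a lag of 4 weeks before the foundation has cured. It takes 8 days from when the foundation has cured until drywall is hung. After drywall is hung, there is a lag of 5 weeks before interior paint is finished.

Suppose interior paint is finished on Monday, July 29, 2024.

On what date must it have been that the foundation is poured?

Sunday, May 19, 2024

Interior paint is finished: Jul 29, 2024.
Drywall is hung: Jul 29, 2024 − 5 weeks = Jun 24, 2024.
The foundation has cured: Jun 24, 2024 − 8 days = Jun 16, 2024.
The foundation is poured: Jun 16, 2024 − 4 weeks = May 19, 2024.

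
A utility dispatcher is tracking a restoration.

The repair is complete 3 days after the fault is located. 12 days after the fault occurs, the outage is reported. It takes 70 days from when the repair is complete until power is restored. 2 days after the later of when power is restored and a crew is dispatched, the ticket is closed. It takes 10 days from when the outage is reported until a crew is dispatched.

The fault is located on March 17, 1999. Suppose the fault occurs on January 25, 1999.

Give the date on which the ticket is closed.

May 31, 1999

The fault is located: Mar 17, 1999.
The repair is complete: Mar 17, 1999 + 3 days = Mar 20, 1999.
Power is restored: Mar 20, 1999 + 70 days = May 29, 1999.
The fault occurs: Jan 25, 1999.
The outage is reported: Jan 25, 1999 + 12 days = Feb 6, 1999.
A crew is dispatched: Feb 6, 1999 + 10 days = Feb 16, 1999.
Both prerequisites met — power is restored (May 29, 1999), a crew is dispatched (Feb 16, 1999); the later is May 29, 1999.
The ticket is closed: May 29, 1999 + 2 days = May 31, 1999.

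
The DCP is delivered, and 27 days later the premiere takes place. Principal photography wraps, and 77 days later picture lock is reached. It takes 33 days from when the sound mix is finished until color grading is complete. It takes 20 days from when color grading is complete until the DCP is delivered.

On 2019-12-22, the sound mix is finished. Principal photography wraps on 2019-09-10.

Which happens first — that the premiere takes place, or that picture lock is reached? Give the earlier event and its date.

The sound mix is finished: Dec 22, 2019.
Color grading is complete: Dec 22, 2019 + 33 days = Jan 24, 2020.
The DCP is delivered: Jan 24, 2020 + 20 days = Feb 13, 2020.
The premiere takes place: Feb 13, 2020 + 27 days = Mar 11, 2020.
Principal photography wraps: Sep 10, 2019.
Picture lock is reached: Sep 10, 2019 + 77 days = Nov 26, 2019.
Comparing: the premiere takes place on Mar 11, 2020 vs picture lock is reached on Nov 26, 2019. Earlier: picture lock is reached.

Picture lock is reached — 2019-11-26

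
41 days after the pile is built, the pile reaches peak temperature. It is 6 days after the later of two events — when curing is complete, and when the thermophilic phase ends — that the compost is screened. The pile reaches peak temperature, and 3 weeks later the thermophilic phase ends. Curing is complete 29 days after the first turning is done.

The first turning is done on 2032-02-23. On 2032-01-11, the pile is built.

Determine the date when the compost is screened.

The first turning is done: Feb 23, 2032.
Curing is complete: Feb 23, 2032 + 29 days = Mar 23, 2032.
The pile is built: Jan 11, 2032.
The pile reaches peak temperature: Jan 11, 2032 + 41 days = Feb 21, 2032.
The thermophilic phase ends: Feb 21, 2032 + 3 weeks = Mar 13, 2032.
Both prerequisites met — curing is complete (Mar 23, 2032), the thermophilic phase ends (Mar 13, 2032); the later is Mar 23, 2032.
The compost is screened: Mar 23, 2032 + 6 days = Mar 29, 2032.

2032-03-29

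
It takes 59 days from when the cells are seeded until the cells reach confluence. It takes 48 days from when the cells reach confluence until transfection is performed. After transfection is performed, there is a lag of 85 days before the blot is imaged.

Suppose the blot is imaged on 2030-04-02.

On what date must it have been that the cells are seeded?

The blot is imaged: Apr 2, 2030.
Transfection is performed: Apr 2, 2030 − 85 days = Jan 7, 2030.
The cells reach confluence: Jan 7, 2030 − 48 days = Nov 20, 2029.
The cells are seeded: Nov 20, 2029 − 59 days = Sep 22, 2029.

2029-09-22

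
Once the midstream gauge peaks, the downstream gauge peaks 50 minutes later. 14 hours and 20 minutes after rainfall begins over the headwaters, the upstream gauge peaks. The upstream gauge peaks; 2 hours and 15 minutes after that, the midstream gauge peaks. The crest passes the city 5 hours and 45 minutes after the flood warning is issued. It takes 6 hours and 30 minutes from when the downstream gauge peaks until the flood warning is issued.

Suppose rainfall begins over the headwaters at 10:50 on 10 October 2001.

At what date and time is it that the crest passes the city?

Rainfall begins over the headwaters: 10:50 Oct 10, 2001.
The upstream gauge peaks: 10:50 Oct 10, 2001 + 14h20m = 01:10 Oct 11, 2001.
The midstream gauge peaks: 01:10 Oct 11, 2001 + 2h15m = 03:25 Oct 11, 2001.
The downstream gauge peaks: 03:25 Oct 11, 2001 + 50m = 04:15 Oct 11, 2001.
The flood warning is issued: 04:15 Oct 11, 2001 + 6h30m = 10:45 Oct 11, 2001.
The crest passes the city: 10:45 Oct 11, 2001 + 5h45m = 16:30 Oct 11, 2001.

16:30 on 11 October 2001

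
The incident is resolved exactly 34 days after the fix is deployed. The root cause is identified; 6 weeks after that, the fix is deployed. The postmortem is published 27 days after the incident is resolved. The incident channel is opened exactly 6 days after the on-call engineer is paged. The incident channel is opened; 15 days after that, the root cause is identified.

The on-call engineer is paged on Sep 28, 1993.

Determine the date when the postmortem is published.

The on-call engineer is paged: Sep 28, 1993.
The incident channel is opened: Sep 28, 1993 + 6 days = Oct 4, 1993.
The root cause is identified: Oct 4, 1993 + 15 days = Oct 19, 1993.
The fix is deployed: Oct 19, 1993 + 6 weeks = Nov 30, 1993.
The incident is resolved: Nov 30, 1993 + 34 days = Jan 3, 1994.
The postmortem is published: Jan 3, 1994 + 27 days = Jan 30, 1994.

Jan 30, 1994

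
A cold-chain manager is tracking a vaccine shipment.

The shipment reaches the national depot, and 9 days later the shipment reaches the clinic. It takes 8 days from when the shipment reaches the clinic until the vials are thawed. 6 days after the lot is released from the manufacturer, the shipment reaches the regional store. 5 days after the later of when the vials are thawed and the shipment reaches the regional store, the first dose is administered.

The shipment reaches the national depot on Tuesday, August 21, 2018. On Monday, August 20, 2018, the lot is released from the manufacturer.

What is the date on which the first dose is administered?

Wednesday, September 12, 2018

The shipment reaches the national depot: Aug 21, 2018.
The shipment reaches the clinic: Aug 21, 2018 + 9 days = Aug 30, 2018.
The vials are thawed: Aug 30, 2018 + 8 days = Sep 7, 2018.
The lot is released from the manufacturer: Aug 20, 2018.
The shipment reaches the regional store: Aug 20, 2018 + 6 days = Aug 26, 2018.
Both prerequisites met — the vials are thawed (Sep 7, 2018), the shipment reaches the regional store (Aug 26, 2018); the later is Sep 7, 2018.
The first dose is administered: Sep 7, 2018 + 5 days = Sep 12, 2018.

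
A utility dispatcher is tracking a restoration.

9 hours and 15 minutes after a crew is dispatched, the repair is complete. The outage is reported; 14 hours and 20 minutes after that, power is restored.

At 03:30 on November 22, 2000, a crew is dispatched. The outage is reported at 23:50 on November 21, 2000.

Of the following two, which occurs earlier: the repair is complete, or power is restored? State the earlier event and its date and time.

A crew is dispatched: 03:30 Nov 22, 2000.
The repair is complete: 03:30 Nov 22, 2000 + 9h15m = 12:45 Nov 22, 2000.
The outage is reported: 23:50 Nov 21, 2000.
Power is restored: 23:50 Nov 21, 2000 + 14h20m = 14:10 Nov 22, 2000.
Comparing: the repair is complete at 12:45 Nov 22, 2000 vs power is restored at 14:10 Nov 22, 2000. Earlier: the repair is complete.

The repair is complete — 12:45 on November 22, 2000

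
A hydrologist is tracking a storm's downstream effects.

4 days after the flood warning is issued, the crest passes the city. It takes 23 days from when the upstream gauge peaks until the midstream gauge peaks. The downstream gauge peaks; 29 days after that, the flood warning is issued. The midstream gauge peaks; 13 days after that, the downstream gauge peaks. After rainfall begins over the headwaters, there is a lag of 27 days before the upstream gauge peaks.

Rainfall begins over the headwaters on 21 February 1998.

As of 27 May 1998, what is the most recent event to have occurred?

Rainfall begins over the headwaters: Feb 21, 1998.
The upstream gauge peaks: Feb 21, 1998 + 27 days = Mar 20, 1998.
The midstream gauge peaks: Mar 20, 1998 + 23 days = Apr 12, 1998.
The downstream gauge peaks: Apr 12, 1998 + 13 days = Apr 25, 1998.
The flood warning is issued: Apr 25, 1998 + 29 days = May 24, 1998.
The crest passes the city: May 24, 1998 + 4 days = May 28, 1998.
May 27, 1998 falls between when the flood warning is issued (May 24, 1998) and when the crest passes the city (May 28, 1998).

The flood warning is issued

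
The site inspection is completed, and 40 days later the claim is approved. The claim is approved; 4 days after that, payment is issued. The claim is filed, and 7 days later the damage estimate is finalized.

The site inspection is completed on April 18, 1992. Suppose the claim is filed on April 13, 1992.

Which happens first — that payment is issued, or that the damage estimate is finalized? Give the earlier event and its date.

The site inspection is completed: Apr 18, 1992.
The claim is approved: Apr 18, 1992 + 40 days = May 28, 1992.
Payment is issued: May 28, 1992 + 4 days = Jun 1, 1992.
The claim is filed: Apr 13, 1992.
The damage estimate is finalized: Apr 13, 1992 + 7 days = Apr 20, 1992.
Comparing: payment is issued on Jun 1, 1992 vs the damage estimate is finalized on Apr 20, 1992. Earlier: the damage estimate is finalized.

The damage estimate is finalized — April 20, 1992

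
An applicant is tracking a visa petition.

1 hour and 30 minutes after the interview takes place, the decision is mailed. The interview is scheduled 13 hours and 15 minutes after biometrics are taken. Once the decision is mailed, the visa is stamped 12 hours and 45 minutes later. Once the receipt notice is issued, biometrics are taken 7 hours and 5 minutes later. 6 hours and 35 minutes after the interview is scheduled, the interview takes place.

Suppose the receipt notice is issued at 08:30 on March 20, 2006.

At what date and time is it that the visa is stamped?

The receipt notice is issued: 08:30 Mar 20, 2006.
Biometrics are taken: 08:30 Mar 20, 2006 + 7h05m = 15:35 Mar 20, 2006.
The interview is scheduled: 15:35 Mar 20, 2006 + 13h15m = 04:50 Mar 21, 2006.
The interview takes place: 04:50 Mar 21, 2006 + 6h35m = 11:25 Mar 21, 2006.
The decision is mailed: 11:25 Mar 21, 2006 + 1h30m = 12:55 Mar 21, 2006.
The visa is stamped: 12:55 Mar 21, 2006 + 12h45m = 01:40 Mar 22, 2006.

01:40 on March 22, 2006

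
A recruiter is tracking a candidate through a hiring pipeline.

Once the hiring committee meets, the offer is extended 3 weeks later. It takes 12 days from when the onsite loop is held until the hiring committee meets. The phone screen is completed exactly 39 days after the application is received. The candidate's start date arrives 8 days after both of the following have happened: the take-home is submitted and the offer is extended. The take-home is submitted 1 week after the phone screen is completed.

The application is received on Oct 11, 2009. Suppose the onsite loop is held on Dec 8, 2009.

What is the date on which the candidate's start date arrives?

Jan 18, 2010

The application is received: Oct 11, 2009.
The phone screen is completed: Oct 11, 2009 + 39 days = Nov 19, 2009.
The take-home is submitted: Nov 19, 2009 + 1 week = Nov 26, 2009.
The onsite loop is held: Dec 8, 2009.
The hiring committee meets: Dec 8, 2009 + 12 days = Dec 20, 2009.
The offer is extended: Dec 20, 2009 + 3 weeks = Jan 10, 2010.
Both prerequisites met — the take-home is submitted (Nov 26, 2009), the offer is extended (Jan 10, 2010); the later is Jan 10, 2010.
The candidate's start date arrives: Jan 10, 2010 + 8 days = Jan 18, 2010.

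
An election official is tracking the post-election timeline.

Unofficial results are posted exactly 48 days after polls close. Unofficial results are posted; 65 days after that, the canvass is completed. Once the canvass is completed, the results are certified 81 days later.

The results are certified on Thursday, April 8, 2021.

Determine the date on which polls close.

Saturday, September 26, 2020

The results are certified: Apr 8, 2021.
The canvass is completed: Apr 8, 2021 − 81 days = Jan 17, 2021.
Unofficial results are posted: Jan 17, 2021 − 65 days = Nov 13, 2020.
Polls close: Nov 13, 2020 − 48 days = Sep 26, 2020.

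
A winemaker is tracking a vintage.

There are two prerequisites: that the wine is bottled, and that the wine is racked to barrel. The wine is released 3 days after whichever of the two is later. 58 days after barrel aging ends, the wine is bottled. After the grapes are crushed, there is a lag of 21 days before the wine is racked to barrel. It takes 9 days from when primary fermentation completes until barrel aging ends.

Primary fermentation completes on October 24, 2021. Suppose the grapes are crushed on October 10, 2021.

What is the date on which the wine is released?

Primary fermentation completes: Oct 24, 2021.
Barrel aging ends: Oct 24, 2021 + 9 days = Nov 2, 2021.
The wine is bottled: Nov 2, 2021 + 58 days = Dec 30, 2021.
The grapes are crushed: Oct 10, 2021.
The wine is racked to barrel: Oct 10, 2021 + 21 days = Oct 31, 2021.
Both prerequisites met — the wine is bottled (Dec 30, 2021), the wine is racked to barrel (Oct 31, 2021); the later is Dec 30, 2021.
The wine is released: Dec 30, 2021 + 3 days = Jan 2, 2022.

January 2, 2022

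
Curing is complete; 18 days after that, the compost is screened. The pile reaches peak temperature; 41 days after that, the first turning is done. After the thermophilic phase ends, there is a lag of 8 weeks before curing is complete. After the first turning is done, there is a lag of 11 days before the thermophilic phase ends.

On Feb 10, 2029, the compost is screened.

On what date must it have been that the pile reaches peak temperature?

Oct 7, 2028

The compost is screened: Feb 10, 2029.
Curing is complete: Feb 10, 2029 − 18 days = Jan 23, 2029.
The thermophilic phase ends: Jan 23, 2029 − 8 weeks = Nov 28, 2028.
The first turning is done: Nov 28, 2028 − 11 days = Nov 17, 2028.
The pile reaches peak temperature: Nov 17, 2028 − 41 days = Oct 7, 2028.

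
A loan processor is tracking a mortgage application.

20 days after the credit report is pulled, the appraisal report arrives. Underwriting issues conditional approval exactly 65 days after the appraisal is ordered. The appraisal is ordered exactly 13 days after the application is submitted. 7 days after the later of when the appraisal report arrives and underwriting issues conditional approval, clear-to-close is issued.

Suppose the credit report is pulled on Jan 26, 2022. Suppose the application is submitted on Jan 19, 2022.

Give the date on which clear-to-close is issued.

Apr 14, 2022

The credit report is pulled: Jan 26, 2022.
The appraisal report arrives: Jan 26, 2022 + 20 days = Feb 15, 2022.
The application is submitted: Jan 19, 2022.
The appraisal is ordered: Jan 19, 2022 + 13 days = Feb 1, 2022.
Underwriting issues conditional approval: Feb 1, 2022 + 65 days = Apr 7, 2022.
Both prerequisites met — the appraisal report arrives (Feb 15, 2022), underwriting issues conditional approval (Apr 7, 2022); the later is Apr 7, 2022.
Clear-to-close is issued: Apr 7, 2022 + 7 days = Apr 14, 2022.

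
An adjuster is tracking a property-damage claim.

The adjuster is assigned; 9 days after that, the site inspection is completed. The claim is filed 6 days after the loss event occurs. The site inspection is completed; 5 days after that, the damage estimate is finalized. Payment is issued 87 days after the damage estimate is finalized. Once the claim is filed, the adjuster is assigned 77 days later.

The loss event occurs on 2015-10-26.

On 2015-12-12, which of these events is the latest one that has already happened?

The claim is filed

The loss event occurs: Oct 26, 2015.
The claim is filed: Oct 26, 2015 + 6 days = Nov 1, 2015.
The adjuster is assigned: Nov 1, 2015 + 77 days = Jan 17, 2016.
The site inspection is completed: Jan 17, 2016 + 9 days = Jan 26, 2016.
The damage estimate is finalized: Jan 26, 2016 + 5 days = Jan 31, 2016.
Payment is issued: Jan 31, 2016 + 87 days = Apr 27, 2016.
Dec 12, 2015 falls between when the claim is filed (Nov 1, 2015) and when the adjuster is assigned (Jan 17, 2016).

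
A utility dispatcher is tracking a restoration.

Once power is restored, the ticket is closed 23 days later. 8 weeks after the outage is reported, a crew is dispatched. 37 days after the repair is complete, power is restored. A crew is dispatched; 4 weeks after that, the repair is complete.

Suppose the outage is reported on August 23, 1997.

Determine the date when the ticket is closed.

The outage is reported: Aug 23, 1997.
A crew is dispatched: Aug 23, 1997 + 8 weeks = Oct 18, 1997.
The repair is complete: Oct 18, 1997 + 4 weeks = Nov 15, 1997.
Power is restored: Nov 15, 1997 + 37 days = Dec 22, 1997.
The ticket is closed: Dec 22, 1997 + 23 days = Jan 14, 1998.

January 14, 1998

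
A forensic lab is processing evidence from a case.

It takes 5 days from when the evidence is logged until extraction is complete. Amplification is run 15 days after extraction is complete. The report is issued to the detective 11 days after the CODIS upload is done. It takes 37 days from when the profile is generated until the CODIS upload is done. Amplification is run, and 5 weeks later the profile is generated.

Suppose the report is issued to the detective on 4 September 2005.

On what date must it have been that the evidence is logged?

24 May 2005

The report is issued to the detective: Sep 4, 2005.
The CODIS upload is done: Sep 4, 2005 − 11 days = Aug 24, 2005.
The profile is generated: Aug 24, 2005 − 37 days = Jul 18, 2005.
Amplification is run: Jul 18, 2005 − 5 weeks = Jun 13, 2005.
Extraction is complete: Jun 13, 2005 − 15 days = May 29, 2005.
The evidence is logged: May 29, 2005 − 5 days = May 24, 2005.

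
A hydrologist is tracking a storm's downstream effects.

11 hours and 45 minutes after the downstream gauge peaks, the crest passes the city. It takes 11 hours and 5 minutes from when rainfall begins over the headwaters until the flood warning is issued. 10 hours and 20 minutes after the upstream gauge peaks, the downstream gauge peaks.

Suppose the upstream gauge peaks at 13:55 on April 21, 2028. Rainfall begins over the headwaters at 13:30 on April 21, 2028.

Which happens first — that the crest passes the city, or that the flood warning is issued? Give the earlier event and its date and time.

The upstream gauge peaks: 13:55 Apr 21, 2028.
The downstream gauge peaks: 13:55 Apr 21, 2028 + 10h20m = 00:15 Apr 22, 2028.
The crest passes the city: 00:15 Apr 22, 2028 + 11h45m = 12:00 Apr 22, 2028.
Rainfall begins over the headwaters: 13:30 Apr 21, 2028.
The flood warning is issued: 13:30 Apr 21, 2028 + 11h05m = 00:35 Apr 22, 2028.
Comparing: the crest passes the city at 12:00 Apr 22, 2028 vs the flood warning is issued at 00:35 Apr 22, 2028. Earlier: the flood warning is issued.

The flood warning is issued — 00:35 on April 22, 2028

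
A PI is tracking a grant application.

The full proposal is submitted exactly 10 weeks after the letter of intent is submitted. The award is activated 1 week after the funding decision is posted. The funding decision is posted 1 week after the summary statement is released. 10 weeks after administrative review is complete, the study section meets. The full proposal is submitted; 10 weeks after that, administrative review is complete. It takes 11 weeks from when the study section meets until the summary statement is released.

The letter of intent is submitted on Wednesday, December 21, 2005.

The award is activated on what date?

Wednesday, October 18, 2006

The letter of intent is submitted: Dec 21, 2005.
The full proposal is submitted: Dec 21, 2005 + 10 weeks = Mar 1, 2006.
Administrative review is complete: Mar 1, 2006 + 10 weeks = May 10, 2006.
The study section meets: May 10, 2006 + 10 weeks = Jul 19, 2006.
The summary statement is released: Jul 19, 2006 + 11 weeks = Oct 4, 2006.
The funding decision is posted: Oct 4, 2006 + 1 week = Oct 11, 2006.
The award is activated: Oct 11, 2006 + 1 week = Oct 18, 2006.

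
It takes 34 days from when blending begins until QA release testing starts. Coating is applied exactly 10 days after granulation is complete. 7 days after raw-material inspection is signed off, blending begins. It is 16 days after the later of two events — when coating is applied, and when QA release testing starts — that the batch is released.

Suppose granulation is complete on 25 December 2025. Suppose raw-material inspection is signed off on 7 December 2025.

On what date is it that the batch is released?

Granulation is complete: Dec 25, 2025.
Coating is applied: Dec 25, 2025 + 10 days = Jan 4, 2026.
Raw-material inspection is signed off: Dec 7, 2025.
Blending begins: Dec 7, 2025 + 7 days = Dec 14, 2025.
QA release testing starts: Dec 14, 2025 + 34 days = Jan 17, 2026.
Both prerequisites met — coating is applied (Jan 4, 2026), QA release testing starts (Jan 17, 2026); the later is Jan 17, 2026.
The batch is released: Jan 17, 2026 + 16 days = Feb 2, 2026.

2 February 2026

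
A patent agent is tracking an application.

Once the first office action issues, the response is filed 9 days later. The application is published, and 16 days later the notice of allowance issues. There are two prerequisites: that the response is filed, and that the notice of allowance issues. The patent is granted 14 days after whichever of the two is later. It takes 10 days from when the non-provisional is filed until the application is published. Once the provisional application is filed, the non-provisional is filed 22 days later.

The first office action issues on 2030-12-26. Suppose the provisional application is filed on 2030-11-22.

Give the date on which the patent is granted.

2031-01-23

The first office action issues: Dec 26, 2030.
The response is filed: Dec 26, 2030 + 9 days = Jan 4, 2031.
The provisional application is filed: Nov 22, 2030.
The non-provisional is filed: Nov 22, 2030 + 22 days = Dec 14, 2030.
The application is published: Dec 14, 2030 + 10 days = Dec 24, 2030.
The notice of allowance issues: Dec 24, 2030 + 16 days = Jan 9, 2031.
Both prerequisites met — the response is filed (Jan 4, 2031), the notice of allowance issues (Jan 9, 2031); the later is Jan 9, 2031.
The patent is granted: Jan 9, 2031 + 14 days = Jan 23, 2031.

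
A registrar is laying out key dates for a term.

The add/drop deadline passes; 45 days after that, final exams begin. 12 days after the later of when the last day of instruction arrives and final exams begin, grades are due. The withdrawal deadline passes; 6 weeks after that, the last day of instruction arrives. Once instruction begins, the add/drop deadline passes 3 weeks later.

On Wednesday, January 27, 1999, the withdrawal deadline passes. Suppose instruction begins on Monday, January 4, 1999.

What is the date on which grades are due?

Tuesday, March 23, 1999

The withdrawal deadline passes: Jan 27, 1999.
The last day of instruction arrives: Jan 27, 1999 + 6 weeks = Mar 10, 1999.
Instruction begins: Jan 4, 1999.
The add/drop deadline passes: Jan 4, 1999 + 3 weeks = Jan 25, 1999.
Final exams begin: Jan 25, 1999 + 45 days = Mar 11, 1999.
Both prerequisites met — the last day of instruction arrives (Mar 10, 1999), final exams begin (Mar 11, 1999); the later is Mar 11, 1999.
Grades are due: Mar 11, 1999 + 12 days = Mar 23, 1999.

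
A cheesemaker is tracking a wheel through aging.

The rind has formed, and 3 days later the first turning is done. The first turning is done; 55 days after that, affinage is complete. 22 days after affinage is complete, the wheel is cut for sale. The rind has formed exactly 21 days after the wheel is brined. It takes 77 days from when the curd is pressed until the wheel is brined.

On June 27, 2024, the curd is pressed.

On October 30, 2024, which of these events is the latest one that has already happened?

The first turning is done

The curd is pressed: Jun 27, 2024.
The wheel is brined: Jun 27, 2024 + 77 days = Sep 12, 2024.
The rind has formed: Sep 12, 2024 + 21 days = Oct 3, 2024.
The first turning is done: Oct 3, 2024 + 3 days = Oct 6, 2024.
Affinage is complete: Oct 6, 2024 + 55 days = Nov 30, 2024.
The wheel is cut for sale: Nov 30, 2024 + 22 days = Dec 22, 2024.
Oct 30, 2024 falls between when the first turning is done (Oct 6, 2024) and when affinage is complete (Nov 30, 2024).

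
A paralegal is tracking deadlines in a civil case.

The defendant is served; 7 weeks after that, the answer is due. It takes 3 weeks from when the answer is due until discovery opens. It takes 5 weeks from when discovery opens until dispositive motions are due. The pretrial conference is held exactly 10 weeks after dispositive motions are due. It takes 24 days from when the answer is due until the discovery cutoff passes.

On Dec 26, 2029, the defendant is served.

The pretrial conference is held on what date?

The defendant is served: Dec 26, 2029.
The answer is due: Dec 26, 2029 + 7 weeks = Feb 13, 2030.
Discovery opens: Feb 13, 2030 + 3 weeks = Mar 6, 2030.
Dispositive motions are due: Mar 6, 2030 + 5 weeks = Apr 10, 2030.
The pretrial conference is held: Apr 10, 2030 + 10 weeks = Jun 19, 2030.

Jun 19, 2030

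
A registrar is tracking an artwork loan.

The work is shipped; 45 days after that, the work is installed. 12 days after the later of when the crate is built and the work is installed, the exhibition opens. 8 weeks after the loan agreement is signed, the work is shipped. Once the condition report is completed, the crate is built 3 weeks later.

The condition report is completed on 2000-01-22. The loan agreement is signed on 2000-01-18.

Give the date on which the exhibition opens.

2000-05-10

The condition report is completed: Jan 22, 2000.
The crate is built: Jan 22, 2000 + 3 weeks = Feb 12, 2000.
The loan agreement is signed: Jan 18, 2000.
The work is shipped: Jan 18, 2000 + 8 weeks = Mar 14, 2000.
The work is installed: Mar 14, 2000 + 45 days = Apr 28, 2000.
Both prerequisites met — the crate is built (Feb 12, 2000), the work is installed (Apr 28, 2000); the later is Apr 28, 2000.
The exhibition opens: Apr 28, 2000 + 12 days = May 10, 2000.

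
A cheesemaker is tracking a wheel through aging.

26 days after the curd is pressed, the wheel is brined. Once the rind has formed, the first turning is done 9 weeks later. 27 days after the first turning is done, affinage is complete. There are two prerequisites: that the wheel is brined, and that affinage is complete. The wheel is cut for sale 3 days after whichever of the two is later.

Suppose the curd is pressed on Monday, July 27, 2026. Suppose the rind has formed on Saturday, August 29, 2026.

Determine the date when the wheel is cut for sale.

Monday, November 30, 2026

The curd is pressed: Jul 27, 2026.
The wheel is brined: Jul 27, 2026 + 26 days = Aug 22, 2026.
The rind has formed: Aug 29, 2026.
The first turning is done: Aug 29, 2026 + 9 weeks = Oct 31, 2026.
Affinage is complete: Oct 31, 2026 + 27 days = Nov 27, 2026.
Both prerequisites met — the wheel is brined (Aug 22, 2026), affinage is complete (Nov 27, 2026); the later is Nov 27, 2026.
The wheel is cut for sale: Nov 27, 2026 + 3 days = Nov 30, 2026.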